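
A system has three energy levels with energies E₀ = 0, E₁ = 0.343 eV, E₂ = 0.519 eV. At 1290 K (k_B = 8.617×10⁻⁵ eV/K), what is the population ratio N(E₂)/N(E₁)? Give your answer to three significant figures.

0.205

k_BT = 8.617×10⁻⁵ × 1290 K = 0.11116 eV.
n₂/n₁ = exp[−(E₂−E₁)/kT] = exp(−(0.176 eV)/(0.11116 eV)) = exp(-1.5833) = 0.205.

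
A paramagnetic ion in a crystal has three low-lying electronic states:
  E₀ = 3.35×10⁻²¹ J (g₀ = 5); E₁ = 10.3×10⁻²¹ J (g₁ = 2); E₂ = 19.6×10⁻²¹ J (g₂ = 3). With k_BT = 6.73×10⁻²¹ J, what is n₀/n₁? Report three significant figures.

n₀/n₁ = (g₀/g₁) exp[−(E₀−E₁)/kT] = (5/2) × exp(−(-6.95 ×10⁻²¹ J)/(6.73 ×10⁻²¹ J)) = (5/2) × exp(1.0327) = 7.02.

7.02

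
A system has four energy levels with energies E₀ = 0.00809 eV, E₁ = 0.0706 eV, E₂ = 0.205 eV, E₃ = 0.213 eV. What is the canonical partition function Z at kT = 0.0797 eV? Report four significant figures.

Z = 1.461

Eᵢ/kT = 0.101506, 0.885822, 2.57215, 2.67252.
Z = Σ e^(−Eᵢ/kT) = e^(−0.101506) + e^(−0.885822) + e^(−2.57215) + e^(−2.67252) = 0.903476 + 0.412375 + 0.0763712 + 0.0690779 = 1.46130.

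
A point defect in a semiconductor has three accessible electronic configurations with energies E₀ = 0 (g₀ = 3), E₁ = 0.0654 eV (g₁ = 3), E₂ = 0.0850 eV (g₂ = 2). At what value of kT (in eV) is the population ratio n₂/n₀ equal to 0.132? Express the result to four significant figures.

n₂/n₀ = (g₂/g₀) exp[−(E₂−E₀)/kT] = 0.132.
⇒ (E₂−E₀)/kT = ln((2/3)/0.132) = ln(5.05051) = 1.61949.
kT = 0.0850 eV / 1.61949 = 0.05249 eV.

0.05249 eV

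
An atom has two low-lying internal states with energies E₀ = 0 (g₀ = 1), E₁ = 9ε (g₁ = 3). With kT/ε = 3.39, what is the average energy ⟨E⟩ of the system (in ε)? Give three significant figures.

1.57 ε

Eᵢ/kT = 0, 2.6549.
Z = Σ gᵢe^(−Eᵢ/kT) = 1·e^(−0) + 3·e^(−2.6549) = 1.0000 + 0.21092 = 1.2109.
⟨E⟩ = Σ Eᵢ gᵢe^(−Eᵢ/kT) / Z = (0·1.0000 + 9·0.21092) / 1.2109 = 1.57 ε.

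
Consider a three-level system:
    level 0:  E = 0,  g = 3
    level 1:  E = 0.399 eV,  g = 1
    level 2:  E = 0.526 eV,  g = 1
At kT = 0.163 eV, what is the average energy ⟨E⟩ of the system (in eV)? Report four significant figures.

Eᵢ/kT = 0, 2.44785, 3.22699.
Z = Σ gᵢe^(−Eᵢ/kT) = 3·e^(−0) + 1·e^(−2.44785) + 1·e^(−3.22699) = 3.00000 + 0.0864793 + 0.0396767 = 3.12616.
⟨E⟩ = Σ Eᵢ gᵢe^(−Eᵢ/kT) / Z = (0·3.00000 + 0.399·0.0864793 + 0.526·0.0396767) / 3.12616 = 0.01771 eV.

0.01771 eV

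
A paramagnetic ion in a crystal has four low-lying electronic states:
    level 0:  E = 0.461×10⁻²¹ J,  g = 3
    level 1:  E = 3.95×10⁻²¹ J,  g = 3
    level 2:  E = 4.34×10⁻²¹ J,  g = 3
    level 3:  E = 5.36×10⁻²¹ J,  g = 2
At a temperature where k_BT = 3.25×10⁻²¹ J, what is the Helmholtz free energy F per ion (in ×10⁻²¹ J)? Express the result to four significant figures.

Eᵢ/kT = 0.141846, 1.21538, 1.33538, 1.64923.
Z = Σ gᵢe^(−Eᵢ/kT) = 3·e^(−0.141846) + 3·e^(−1.21538) + 3·e^(−1.33538) + 2·e^(−1.64923) = 2.60326 + 0.889792 + 0.789175 + 0.384396 = 4.66662.
F = −kT ln Z = −3.25 × ln(4.66662) = −3.25 × 1.54044 = -5.006 ×10⁻²¹ J.

-5.006 ×10⁻²¹ J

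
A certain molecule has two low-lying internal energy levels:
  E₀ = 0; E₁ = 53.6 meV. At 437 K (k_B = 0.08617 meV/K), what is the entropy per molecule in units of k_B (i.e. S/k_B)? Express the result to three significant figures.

k_BT = 0.08617 × 437 K = 37.656 meV.
Eᵢ/kT = 0, 1.4234.
Z = Σ e^(−Eᵢ/kT) = e^(−0) + e^(−1.4234) = 1.0000 + 0.24089 = 1.2409.
⟨E⟩ = Σ EᵢPᵢ = 10.405 meV.
S/k_B = ln Z + ⟨E⟩/kT = ln(1.2409) + 10.405/37.656 = 0.21584 + 0.27632 = 0.492.

0.492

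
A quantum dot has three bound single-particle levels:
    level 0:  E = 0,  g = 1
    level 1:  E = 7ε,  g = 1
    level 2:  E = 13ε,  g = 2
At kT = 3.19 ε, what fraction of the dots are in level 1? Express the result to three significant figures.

0.0973

Eᵢ/kT = 0, 2.1944, 4.0752.
Z = Σ gᵢe^(−Eᵢ/kT) = 1·e^(−0) + 1·e^(−2.1944) + 2·e^(−4.0752) = 1.0000 + 0.11143 + 0.033978 = 1.1454.
P₁ = g₁ e^(−E₁/kT) / Z = 0.11143/1.1454 = 0.0973.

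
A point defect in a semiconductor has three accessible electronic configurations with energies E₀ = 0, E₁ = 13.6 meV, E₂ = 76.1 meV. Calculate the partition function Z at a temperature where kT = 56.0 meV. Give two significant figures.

Eᵢ/kT = 0, 0.2429, 1.359.
Z = Σ e^(−Eᵢ/kT) = e^(−0) + e^(−0.2429) + e^(−1.359) = 1.000 + 0.7843 + 0.2569 = 2.041.

Z = 2.0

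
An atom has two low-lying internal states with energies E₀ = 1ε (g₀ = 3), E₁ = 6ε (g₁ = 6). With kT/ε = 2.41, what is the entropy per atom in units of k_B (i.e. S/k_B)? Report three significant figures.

1.74

Eᵢ/kT = 0.41494, 2.4896.
Z = Σ gᵢe^(−Eᵢ/kT) = 3·e^(−0.41494) + 6·e^(−2.4896) = 1.9811 + 0.49766 = 2.4788.
⟨E⟩ = Σ EᵢPᵢ = 2.0038 ε.
S/k_B = ln Z + ⟨E⟩/kT = ln(2.4788) + 2.0038/2.41 = 0.90777 + 0.83145 = 1.74.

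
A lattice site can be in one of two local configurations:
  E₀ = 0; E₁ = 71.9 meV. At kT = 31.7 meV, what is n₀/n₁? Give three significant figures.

9.66

n₀/n₁ = exp[−(E₀−E₁)/kT] = exp(−(-71.9 meV)/(31.7 meV)) = exp(2.2681) = 9.66.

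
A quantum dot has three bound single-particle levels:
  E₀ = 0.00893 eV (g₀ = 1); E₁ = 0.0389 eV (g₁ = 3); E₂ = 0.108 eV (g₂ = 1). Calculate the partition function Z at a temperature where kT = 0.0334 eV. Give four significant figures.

Z = 1.741

Eᵢ/kT = 0.267365, 1.16467, 3.23353.
Z = Σ gᵢe^(−Eᵢ/kT) = 1·e^(−0.267365) + 3·e^(−1.16467) + 1·e^(−3.23353) = 0.765394 + 0.936077 + 0.0394181 = 1.74089.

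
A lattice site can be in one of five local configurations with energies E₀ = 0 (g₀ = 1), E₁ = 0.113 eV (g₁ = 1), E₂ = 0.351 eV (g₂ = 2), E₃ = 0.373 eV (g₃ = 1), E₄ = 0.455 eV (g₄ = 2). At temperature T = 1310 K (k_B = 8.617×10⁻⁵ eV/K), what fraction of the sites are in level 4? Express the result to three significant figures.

0.0232

k_BT = 8.617×10⁻⁵ × 1310 K = 0.11288 eV.
Eᵢ/kT = 0, 1.0011, 3.1095, 3.3044, 4.0308.
Z = Σ gᵢe^(−Eᵢ/kT) = 1·e^(−0) + 1·e^(−1.0011) + 2·e^(−3.1095) + 1·e^(−3.3044) + 2·e^(−4.0308) = 1.0000 + 0.36747 + 0.089247 + 0.036721 + 0.035520 = 1.5290.
P₄ = g₄ e^(−E₄/kT) / Z = 0.035520/1.5290 = 0.0232.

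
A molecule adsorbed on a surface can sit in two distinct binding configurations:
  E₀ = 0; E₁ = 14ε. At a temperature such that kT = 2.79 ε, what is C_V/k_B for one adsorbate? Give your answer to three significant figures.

Eᵢ/kT = 0, 5.0179.
Z = Σ e^(−Eᵢ/kT) = e^(−0) + e^(−5.0179) = 1.0000 + 0.0066184 = 1.0066.
⟨E⟩ = 0.092050 ε, ⟨E²⟩ = 1.2887 ε².
C_V/k_B = (⟨E²⟩ − ⟨E⟩²)/(kT)² = (1.2887 − 0.0084732)/7.7841 = 0.164.

0.164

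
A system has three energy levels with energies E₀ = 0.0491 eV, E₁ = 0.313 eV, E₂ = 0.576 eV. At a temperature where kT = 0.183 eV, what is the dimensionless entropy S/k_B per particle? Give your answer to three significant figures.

Eᵢ/kT = 0.26831, 1.7104, 3.1475.
Z = Σ e^(−Eᵢ/kT) = e^(−0.26831) + e^(−1.7104) + e^(−3.1475) = 0.76467 + 0.18079 + 0.042959 = 0.98842.
⟨E⟩ = Σ EᵢPᵢ = 0.12027 eV.
S/k_B = ln Z + ⟨E⟩/kT = ln(0.98842) + 0.12027/0.183 = -0.011648 + 0.65721 = 0.646.

0.646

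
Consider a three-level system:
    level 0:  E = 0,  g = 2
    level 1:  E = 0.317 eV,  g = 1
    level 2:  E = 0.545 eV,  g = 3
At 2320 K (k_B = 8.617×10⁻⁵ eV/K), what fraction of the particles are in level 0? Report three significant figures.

k_BT = 8.617×10⁻⁵ × 2320 K = 0.19991 eV.
Eᵢ/kT = 0, 1.5857, 2.7262.
Z = Σ gᵢe^(−Eᵢ/kT) = 2·e^(−0) + 1·e^(−1.5857) + 3·e^(−2.7262) = 2.0000 + 0.20480 + 0.19640 = 2.4012.
P₀ = g₀ e^(−E₀/kT) / Z = 2.0000/2.4012 = 0.833.

0.833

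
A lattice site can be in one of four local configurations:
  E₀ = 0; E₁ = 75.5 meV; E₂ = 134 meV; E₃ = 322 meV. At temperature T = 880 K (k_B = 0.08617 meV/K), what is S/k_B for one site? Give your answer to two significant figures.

k_BT = 0.08617 × 880 K = 75.83 meV.
Eᵢ/kT = 0, 0.9956, 1.767, 4.246.
Z = Σ e^(−Eᵢ/kT) = e^(−0) + e^(−0.9956) + e^(−1.767) + e^(−4.246) = 1.000 + 0.3695 + 0.1708 + 0.01432 = 1.555.
⟨E⟩ = Σ EᵢPᵢ = 35.62 meV.
S/k_B = ln Z + ⟨E⟩/kT = ln(1.555) + 35.62/75.83 = 0.4415 + 0.4697 = 0.91.

0.91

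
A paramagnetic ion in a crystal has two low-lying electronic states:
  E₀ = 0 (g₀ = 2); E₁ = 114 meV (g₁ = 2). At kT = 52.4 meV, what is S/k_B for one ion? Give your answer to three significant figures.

Eᵢ/kT = 0, 2.1756.
Z = Σ gᵢe^(−Eᵢ/kT) = 2·e^(−0) + 2·e^(−2.1756) = 2.0000 + 0.22708 = 2.2271.
⟨E⟩ = Σ EᵢPᵢ = 11.624 meV.
S/k_B = ln Z + ⟨E⟩/kT = ln(2.2271) + 11.624/52.4 = 0.80070 + 0.22183 = 1.02.

1.02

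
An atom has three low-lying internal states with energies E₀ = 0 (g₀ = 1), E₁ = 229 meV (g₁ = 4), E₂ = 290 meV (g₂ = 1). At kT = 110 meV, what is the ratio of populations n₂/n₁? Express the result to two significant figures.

n₂/n₁ = (g₂/g₁) exp[−(E₂−E₁)/kT] = (1/4) × exp(−(61 meV)/(110 meV)) = (1/4) × exp(-0.5545) = 0.14.

0.14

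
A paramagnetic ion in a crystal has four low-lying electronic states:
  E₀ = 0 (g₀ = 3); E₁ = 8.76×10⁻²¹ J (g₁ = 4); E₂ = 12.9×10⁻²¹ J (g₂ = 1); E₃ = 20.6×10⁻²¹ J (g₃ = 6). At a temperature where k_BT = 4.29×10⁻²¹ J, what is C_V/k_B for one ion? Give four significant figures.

0.8764

Eᵢ/kT = 0, 2.04196, 3.00699, 4.80186.
Z = Σ gᵢe^(−Eᵢ/kT) = 3·e^(−0) + 4·e^(−2.04196) + 1·e^(−3.00699) + 6·e^(−4.80186) = 3.00000 + 0.519096 + 0.0494403 + 0.0492867 = 3.61782.
⟨E⟩ = 1.71384, ⟨E²⟩ = 19.0659.
C_V/k_B = (⟨E²⟩ − ⟨E⟩²)/(kT)² = (19.0659 − 2.93725)/18.4041 = 0.8764.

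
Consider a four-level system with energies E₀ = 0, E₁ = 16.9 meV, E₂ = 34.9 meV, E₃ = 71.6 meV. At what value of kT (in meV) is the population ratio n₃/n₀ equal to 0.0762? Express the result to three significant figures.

n₃/n₀ = exp[−(E₃−E₀)/kT] = 0.0762.
⇒ (E₃−E₀)/kT = ln(1/0.0762) = ln(13.123) = 2.5744.
kT = 71.6 meV / 2.5744 = 27.8 meV.

27.8 meV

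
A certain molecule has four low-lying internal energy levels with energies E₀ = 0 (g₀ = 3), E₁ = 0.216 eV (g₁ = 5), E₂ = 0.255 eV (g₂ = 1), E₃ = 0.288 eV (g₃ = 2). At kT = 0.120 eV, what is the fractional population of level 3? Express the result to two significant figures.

Eᵢ/kT = 0, 1.800, 2.125, 2.400.
Z = Σ gᵢe^(−Eᵢ/kT) = 3·e^(−0) + 5·e^(−1.800) + 1·e^(−2.125) + 2·e^(−2.400) = 3.000 + 0.8265 + 0.1194 + 0.1814 = 4.127.
P₃ = g₃ e^(−E₃/kT) / Z = 0.1814/4.127 = 0.044.

0.044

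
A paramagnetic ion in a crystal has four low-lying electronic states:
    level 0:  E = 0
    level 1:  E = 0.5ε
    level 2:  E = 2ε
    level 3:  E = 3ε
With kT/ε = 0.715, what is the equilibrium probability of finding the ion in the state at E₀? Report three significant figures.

Eᵢ/kT = 0, 0.69930, 2.7972, 4.1958.
Z = Σ e^(−Eᵢ/kT) = e^(−0) + e^(−0.69930) + e^(−2.7972) + e^(−4.1958) = 1.0000 + 0.49693 + 0.060981 + 0.015059 = 1.5730.
P₀ = e^(−E₀/kT) / Z = 1.0000/1.5730 = 0.636.

0.636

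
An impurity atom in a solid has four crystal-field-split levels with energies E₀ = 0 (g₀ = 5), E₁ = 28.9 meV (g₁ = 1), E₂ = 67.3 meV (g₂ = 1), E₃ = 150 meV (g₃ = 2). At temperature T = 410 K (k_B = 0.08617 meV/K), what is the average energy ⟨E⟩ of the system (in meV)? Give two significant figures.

k_BT = 0.08617 × 410 K = 35.33 meV.
Eᵢ/kT = 0, 0.8180, 1.905, 4.246.
Z = Σ gᵢe^(−Eᵢ/kT) = 5·e^(−0) + 1·e^(−0.8180) + 1·e^(−1.905) + 2·e^(−4.246) = 5.000 + 0.4413 + 0.1488 + 0.02864 = 5.619.
⟨E⟩ = Σ Eᵢ gᵢe^(−Eᵢ/kT) / Z = (0·5.000 + 28.9·0.4413 + 67.3·0.1488 + 150·0.02864) / 5.619 = 4.8 meV.

4.8 meV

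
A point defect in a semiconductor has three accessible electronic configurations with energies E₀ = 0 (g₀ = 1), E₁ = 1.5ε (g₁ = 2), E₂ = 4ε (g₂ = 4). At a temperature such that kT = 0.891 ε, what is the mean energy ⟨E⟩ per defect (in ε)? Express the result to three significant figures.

0.520 ε

Eᵢ/kT = 0, 1.6835, 4.4893.
Z = Σ gᵢe^(−Eᵢ/kT) = 1·e^(−0) + 2·e^(−1.6835) + 4·e^(−4.4893) = 1.0000 + 0.37145 + 0.044914 = 1.4164.
⟨E⟩ = Σ Eᵢ gᵢe^(−Eᵢ/kT) / Z = (0·1.0000 + 1.5·0.37145 + 4·0.044914) / 1.4164 = 0.520 ε.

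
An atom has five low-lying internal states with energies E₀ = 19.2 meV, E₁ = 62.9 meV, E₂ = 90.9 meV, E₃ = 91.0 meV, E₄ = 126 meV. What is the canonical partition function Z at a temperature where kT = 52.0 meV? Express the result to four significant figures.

Eᵢ/kT = 0.369231, 1.20962, 1.74808, 1.75000, 2.42308.
Z = Σ e^(−Eᵢ/kT) = e^(−0.369231) + e^(−1.20962) + e^(−1.74808) + e^(−1.75000) + e^(−2.42308) = 0.691266 + 0.298311 + 0.174108 + 0.173774 + 0.0886482 = 1.42611.

Z = 1.426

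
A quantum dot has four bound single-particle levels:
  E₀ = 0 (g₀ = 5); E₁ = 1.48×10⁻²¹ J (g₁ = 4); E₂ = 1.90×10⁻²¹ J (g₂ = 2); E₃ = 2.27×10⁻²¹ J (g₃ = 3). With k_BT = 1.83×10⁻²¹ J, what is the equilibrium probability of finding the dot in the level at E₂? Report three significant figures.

0.0847

Eᵢ/kT = 0, 0.80874, 1.0383, 1.2404.
Z = Σ gᵢe^(−Eᵢ/kT) = 5·e^(−0) + 4·e^(−0.80874) + 2·e^(−1.0383) + 3·e^(−1.2404) = 5.0000 + 1.7817 + 0.70811 + 0.86781 = 8.3576.
P₂ = g₂ e^(−E₂/kT) / Z = 0.70811/8.3576 = 0.0847.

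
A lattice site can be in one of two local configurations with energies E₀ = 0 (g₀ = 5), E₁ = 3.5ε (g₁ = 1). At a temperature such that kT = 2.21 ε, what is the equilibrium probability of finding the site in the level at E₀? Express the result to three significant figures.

0.961

Eᵢ/kT = 0, 1.5837.
Z = Σ gᵢe^(−Eᵢ/kT) = 5·e^(−0) + 1·e^(−1.5837) = 5.0000 + 0.20521 = 5.2052.
P₀ = g₀ e^(−E₀/kT) / Z = 5.0000/5.2052 = 0.961.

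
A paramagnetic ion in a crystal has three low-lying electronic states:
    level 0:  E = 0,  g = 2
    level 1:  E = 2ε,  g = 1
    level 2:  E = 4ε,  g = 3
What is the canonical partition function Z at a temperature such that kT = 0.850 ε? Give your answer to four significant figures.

Z = 2.122

Eᵢ/kT = 0, 2.35294, 4.70588.
Z = Σ gᵢe^(−Eᵢ/kT) = 2·e^(−0) + 1·e^(−2.35294) + 3·e^(−4.70588) = 2.00000 + 0.0950892 + 0.0271259 = 2.12222.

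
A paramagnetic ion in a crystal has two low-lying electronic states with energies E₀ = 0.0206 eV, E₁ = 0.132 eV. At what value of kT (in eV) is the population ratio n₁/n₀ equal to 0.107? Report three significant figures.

0.0498 eV

n₁/n₀ = exp[−(E₁−E₀)/kT] = 0.107.
⇒ (E₁−E₀)/kT = ln(1/0.107) = ln(9.3458) = 2.2349.
kT = 0.1114 eV / 2.2349 = 0.0498 eV.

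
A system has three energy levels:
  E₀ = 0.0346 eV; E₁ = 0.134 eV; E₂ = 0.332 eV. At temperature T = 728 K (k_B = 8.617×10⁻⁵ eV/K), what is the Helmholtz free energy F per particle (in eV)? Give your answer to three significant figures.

0.0224 eV

k_BT = 8.617×10⁻⁵ × 728 K = 0.062732 eV.
Eᵢ/kT = 0.55155, 2.1361, 5.2924.
Z = Σ e^(−Eᵢ/kT) = e^(−0.55155) + e^(−2.1361) + e^(−5.2924) = 0.57606 + 0.11811 + 0.0050297 = 0.69920.
F = −kT ln Z = −0.062732 × ln(0.69920) = −0.062732 × -0.35782 = 0.0224 eV.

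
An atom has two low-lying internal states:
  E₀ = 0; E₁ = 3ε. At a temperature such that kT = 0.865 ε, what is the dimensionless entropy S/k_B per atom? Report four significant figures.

0.1355

Eᵢ/kT = 0, 3.46821.
Z = Σ e^(−Eᵢ/kT) = e^(−0) + e^(−3.46821) = 1.00000 + 0.0311728 = 1.03117.
⟨E⟩ = Σ EᵢPᵢ = 0.0906915 ε.
S/k_B = ln Z + ⟨E⟩/kT = ln(1.03117) + 0.0906915/0.865 = 0.0306941 + 0.104846 = 0.1355.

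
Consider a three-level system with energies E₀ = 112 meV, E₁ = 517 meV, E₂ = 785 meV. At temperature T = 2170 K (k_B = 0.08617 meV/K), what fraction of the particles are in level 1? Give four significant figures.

0.1004

k_BT = 0.08617 × 2170 K = 186.989 meV.
Eᵢ/kT = 0.598966, 2.76487, 4.19811.
Z = Σ e^(−Eᵢ/kT) = e^(−0.598966) + e^(−2.76487) + e^(−4.19811) = 0.549379 + 0.0629843 + 0.0150239 = 0.627387.
P₁ = e^(−E₁/kT) / Z = 0.0629843/0.627387 = 0.1004.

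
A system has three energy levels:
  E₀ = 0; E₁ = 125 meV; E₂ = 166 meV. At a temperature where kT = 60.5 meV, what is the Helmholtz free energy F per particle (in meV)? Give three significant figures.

-10.6 meV

Eᵢ/kT = 0, 2.0661, 2.7438.
Z = Σ e^(−Eᵢ/kT) = e^(−0) + e^(−2.0661) + e^(−2.7438) = 1.0000 + 0.12668 + 0.064325 = 1.1910.
F = −kT ln Z = −60.5 × ln(1.1910) = −60.5 × 0.17479 = -10.6 meV.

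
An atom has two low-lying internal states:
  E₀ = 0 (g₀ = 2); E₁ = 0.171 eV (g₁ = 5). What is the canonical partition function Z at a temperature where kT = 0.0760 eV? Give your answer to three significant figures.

Z = 2.53

Eᵢ/kT = 0, 2.2500.
Z = Σ gᵢe^(−Eᵢ/kT) = 2·e^(−0) + 5·e^(−2.2500) = 2.0000 + 0.52700 = 2.5270.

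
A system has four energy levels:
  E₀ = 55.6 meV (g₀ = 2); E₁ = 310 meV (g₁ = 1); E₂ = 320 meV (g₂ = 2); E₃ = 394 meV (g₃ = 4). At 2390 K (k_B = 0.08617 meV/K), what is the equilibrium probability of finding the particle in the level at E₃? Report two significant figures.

0.21

k_BT = 0.08617 × 2390 K = 205.9 meV.
Eᵢ/kT = 0.2700, 1.506, 1.554, 1.914.
Z = Σ gᵢe^(−Eᵢ/kT) = 2·e^(−0.2700) + 1·e^(−1.506) + 2·e^(−1.554) + 4·e^(−1.914) = 1.527 + 0.2218 + 0.4228 + 0.5900 = 2.762.
P₃ = g₃ e^(−E₃/kT) / Z = 0.5900/2.762 = 0.21.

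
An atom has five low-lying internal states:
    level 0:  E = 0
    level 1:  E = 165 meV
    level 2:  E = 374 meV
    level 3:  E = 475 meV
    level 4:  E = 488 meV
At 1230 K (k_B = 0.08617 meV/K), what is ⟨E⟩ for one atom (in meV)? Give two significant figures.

44 meV

k_BT = 0.08617 × 1230 K = 106.0 meV.
Eᵢ/kT = 0, 1.557, 3.528, 4.481, 4.604.
Z = Σ e^(−Eᵢ/kT) = e^(−0) + e^(−1.557) + e^(−3.528) + e^(−4.481) + e^(−4.604) = 1.000 + 0.2108 + 0.02936 + 0.01132 + 0.01001 = 1.261.
⟨E⟩ = Σ Eᵢ e^(−Eᵢ/kT) / Z = (0·1.000 + 165·0.2108 + 374·0.02936 + 475·0.01132 + 488·0.01001) / 1.261 = 44 meV.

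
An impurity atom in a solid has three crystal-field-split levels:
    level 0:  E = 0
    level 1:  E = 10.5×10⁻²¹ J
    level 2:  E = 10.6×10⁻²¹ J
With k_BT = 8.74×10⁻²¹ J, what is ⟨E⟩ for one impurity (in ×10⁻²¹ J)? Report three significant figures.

3.95 ×10⁻²¹ J

Eᵢ/kT = 0, 1.2014, 1.2128.
Z = Σ e^(−Eᵢ/kT) = e^(−0) + e^(−1.2014) + e^(−1.2128) = 1.0000 + 0.30077 + 0.29736 = 1.5981.
⟨E⟩ = Σ Eᵢ e^(−Eᵢ/kT) / Z = (0·1.0000 + 10.5·0.30077 + 10.6·0.29736) / 1.5981 = 3.95 ×10⁻²¹ J.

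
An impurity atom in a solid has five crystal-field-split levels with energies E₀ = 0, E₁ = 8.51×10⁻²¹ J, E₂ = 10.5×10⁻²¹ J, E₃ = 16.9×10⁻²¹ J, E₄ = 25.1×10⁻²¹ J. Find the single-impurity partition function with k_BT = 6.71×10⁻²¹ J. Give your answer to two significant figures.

Z = 1.6

Eᵢ/kT = 0, 1.268, 1.565, 2.519, 3.741.
Z = Σ e^(−Eᵢ/kT) = e^(−0) + e^(−1.268) + e^(−1.565) + e^(−2.519) + e^(−3.741) = 1.000 + 0.2814 + 0.2091 + 0.08054 + 0.02373 = 1.595.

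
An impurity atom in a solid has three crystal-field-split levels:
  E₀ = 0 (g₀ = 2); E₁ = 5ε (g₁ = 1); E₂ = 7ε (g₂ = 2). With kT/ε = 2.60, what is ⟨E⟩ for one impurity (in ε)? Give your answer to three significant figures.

Eᵢ/kT = 0, 1.9231, 2.6923.
Z = Σ gᵢe^(−Eᵢ/kT) = 2·e^(−0) + 1·e^(−1.9231) + 2·e^(−2.6923) = 2.0000 + 0.14615 + 0.13545 = 2.2816.
⟨E⟩ = Σ Eᵢ gᵢe^(−Eᵢ/kT) / Z = (0·2.0000 + 5·0.14615 + 7·0.13545) / 2.2816 = 0.736 ε.

0.736 ε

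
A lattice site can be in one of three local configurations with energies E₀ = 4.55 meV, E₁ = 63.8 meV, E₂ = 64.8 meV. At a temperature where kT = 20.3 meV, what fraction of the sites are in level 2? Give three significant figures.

0.0465

Eᵢ/kT = 0.22414, 3.1429, 3.1921.
Z = Σ e^(−Eᵢ/kT) = e^(−0.22414) + e^(−3.1429) + e^(−3.1921) = 0.79920 + 0.043157 + 0.041086 = 0.88344.
P₂ = e^(−E₂/kT) / Z = 0.041086/0.88344 = 0.0465.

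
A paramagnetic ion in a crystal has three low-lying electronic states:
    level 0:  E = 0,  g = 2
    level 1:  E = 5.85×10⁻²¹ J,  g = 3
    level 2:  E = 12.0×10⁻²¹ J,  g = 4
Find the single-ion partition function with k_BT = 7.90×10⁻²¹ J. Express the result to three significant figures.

Eᵢ/kT = 0, 0.74051, 1.5190.
Z = Σ gᵢe^(−Eᵢ/kT) = 2·e^(−0) + 3·e^(−0.74051) + 4·e^(−1.5190) = 2.0000 + 1.4306 + 0.87572 = 4.3063.

Z = 4.31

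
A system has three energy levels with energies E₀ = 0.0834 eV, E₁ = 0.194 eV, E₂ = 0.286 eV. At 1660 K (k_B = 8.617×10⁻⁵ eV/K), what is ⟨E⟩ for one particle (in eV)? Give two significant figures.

0.14 eV

k_BT = 8.617×10⁻⁵ × 1660 K = 0.1430 eV.
Eᵢ/kT = 0.5832, 1.357, 2.000.
Z = Σ e^(−Eᵢ/kT) = e^(−0.5832) + e^(−1.357) + e^(−2.000) = 0.5581 + 0.2574 + 0.1353 = 0.9508.
⟨E⟩ = Σ Eᵢ e^(−Eᵢ/kT) / Z = (0.0834·0.5581 + 0.194·0.2574 + 0.286·0.1353) / 0.9508 = 0.14 eV.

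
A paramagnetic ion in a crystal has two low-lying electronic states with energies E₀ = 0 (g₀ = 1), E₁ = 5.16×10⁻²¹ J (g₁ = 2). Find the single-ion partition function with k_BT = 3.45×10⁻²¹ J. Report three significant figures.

Eᵢ/kT = 0, 1.4957.
Z = Σ gᵢe^(−Eᵢ/kT) = 1·e^(−0) + 2·e^(−1.4957) = 1.0000 + 0.44818 = 1.4482.

Z = 1.45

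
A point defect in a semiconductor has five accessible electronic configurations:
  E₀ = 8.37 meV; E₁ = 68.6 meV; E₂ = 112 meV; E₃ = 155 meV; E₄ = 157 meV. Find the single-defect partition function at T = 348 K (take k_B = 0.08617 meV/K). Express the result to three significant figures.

Z = 0.893

k_BT = 0.08617 × 348 K = 29.987 meV.
Eᵢ/kT = 0.27912, 2.2877, 3.7350, 5.1689, 5.2356.
Z = Σ e^(−Eᵢ/kT) = e^(−0.27912) + e^(−2.2877) + e^(−3.7350) + e^(−5.1689) + e^(−5.2356) = 0.75645 + 0.10150 + 0.023873 + 0.0056908 + 0.0053236 = 0.89284.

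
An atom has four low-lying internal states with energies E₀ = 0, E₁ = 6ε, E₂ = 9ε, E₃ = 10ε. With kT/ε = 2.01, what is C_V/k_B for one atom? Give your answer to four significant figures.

0.7456

Eᵢ/kT = 0, 2.98507, 4.47761, 4.97512.
Z = Σ e^(−Eᵢ/kT) = e^(−0) + e^(−2.98507) + e^(−4.47761) + e^(−4.97512) = 1.00000 + 0.0505360 + 0.0113605 + 0.00690769 = 1.06880.
⟨E⟩ = 0.443991 ε, ⟨E²⟩ = 3.20945 ε².
C_V/k_B = (⟨E²⟩ − ⟨E⟩²)/(kT)² = (3.20945 − 0.197128)/4.04010 = 0.7456.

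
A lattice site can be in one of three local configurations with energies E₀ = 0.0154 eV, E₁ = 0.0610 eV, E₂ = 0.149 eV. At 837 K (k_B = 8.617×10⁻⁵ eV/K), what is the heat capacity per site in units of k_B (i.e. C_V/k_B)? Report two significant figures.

k_BT = 8.617×10⁻⁵ × 837 K = 0.07212 eV.
Eᵢ/kT = 0.2135, 0.8458, 2.066.
Z = Σ e^(−Eᵢ/kT) = e^(−0.2135) + e^(−0.8458) + e^(−2.066) = 0.8078 + 0.4292 + 0.1267 = 1.364.
⟨E⟩ = 0.04216 eV, ⟨E²⟩ = 0.003374 eV².
C_V/k_B = (⟨E²⟩ − ⟨E⟩²)/(kT)² = (0.003374 − 0.001777)/0.005201 = 0.31.

0.31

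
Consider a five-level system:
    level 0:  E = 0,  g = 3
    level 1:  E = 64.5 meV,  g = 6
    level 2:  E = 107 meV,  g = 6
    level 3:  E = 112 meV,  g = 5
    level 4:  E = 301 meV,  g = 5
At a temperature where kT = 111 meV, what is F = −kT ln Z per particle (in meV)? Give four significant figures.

Eᵢ/kT = 0, 0.581081, 0.963964, 1.00901, 2.71171.
Z = Σ gᵢe^(−Eᵢ/kT) = 3·e^(−0) + 6·e^(−0.581081) + 6·e^(−0.963964) + 5·e^(−1.00901) + 5·e^(−2.71171) = 3.00000 + 3.35576 + 2.28827 + 1.82290 + 0.332116 = 10.7990.
F = −kT ln Z = −111 × ln(10.7990) = −111 × 2.37945 = -264.1 meV.

-264.1 meV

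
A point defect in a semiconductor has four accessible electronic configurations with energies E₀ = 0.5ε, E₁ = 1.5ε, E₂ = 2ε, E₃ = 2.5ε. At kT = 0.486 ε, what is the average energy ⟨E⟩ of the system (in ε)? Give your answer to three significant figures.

Eᵢ/kT = 1.0288, 3.0864, 4.1152, 5.1440.
Z = Σ e^(−Eᵢ/kT) = e^(−1.0288) + e^(−3.0864) + e^(−4.1152) + e^(−5.1440) = 0.35744 + 0.045666 + 0.016323 + 0.0058343 = 0.42526.
⟨E⟩ = Σ Eᵢ e^(−Eᵢ/kT) / Z = (0.5·0.35744 + 1.5·0.045666 + 2·0.016323 + 2.5·0.0058343) / 0.42526 = 0.692 ε.

0.692 ε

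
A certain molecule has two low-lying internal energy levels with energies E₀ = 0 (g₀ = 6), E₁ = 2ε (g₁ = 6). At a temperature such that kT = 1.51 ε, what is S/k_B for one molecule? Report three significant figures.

Eᵢ/kT = 0, 1.3245.
Z = Σ gᵢe^(−Eᵢ/kT) = 6·e^(−0) + 6·e^(−1.3245) = 6.0000 + 1.5956 = 7.5956.
⟨E⟩ = Σ EᵢPᵢ = 0.42014 ε.
S/k_B = ln Z + ⟨E⟩/kT = ln(7.5956) + 0.42014/1.51 = 2.0276 + 0.27824 = 2.31.

2.31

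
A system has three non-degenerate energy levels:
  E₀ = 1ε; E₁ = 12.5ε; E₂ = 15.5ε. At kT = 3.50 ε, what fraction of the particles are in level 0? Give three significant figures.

Eᵢ/kT = 0.28571, 3.5714, 4.4286.
Z = Σ e^(−Eᵢ/kT) = e^(−0.28571) + e^(−3.5714) + e^(−4.4286) = 0.75148 + 0.028116 + 0.011931 = 0.79153.
P₀ = e^(−E₀/kT) / Z = 0.75148/0.79153 = 0.949.

0.949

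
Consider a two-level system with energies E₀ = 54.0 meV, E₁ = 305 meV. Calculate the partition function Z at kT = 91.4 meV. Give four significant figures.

Eᵢ/kT = 0.590810, 3.33698.
Z = Σ e^(−Eᵢ/kT) = e^(−0.590810) + e^(−3.33698) = 0.553878 + 0.0355441 = 0.589422.

Z = 0.5894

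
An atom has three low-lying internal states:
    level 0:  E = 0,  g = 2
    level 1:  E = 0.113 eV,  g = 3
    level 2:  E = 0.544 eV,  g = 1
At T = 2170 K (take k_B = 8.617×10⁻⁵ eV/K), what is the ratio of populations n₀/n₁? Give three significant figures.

k_BT = 8.617×10⁻⁵ × 2170 K = 0.18699 eV.
n₀/n₁ = (g₀/g₁) exp[−(E₀−E₁)/kT] = (2/3) × exp(−(-0.113 eV)/(0.18699 eV)) = (2/3) × exp(0.60431) = 1.22.

1.22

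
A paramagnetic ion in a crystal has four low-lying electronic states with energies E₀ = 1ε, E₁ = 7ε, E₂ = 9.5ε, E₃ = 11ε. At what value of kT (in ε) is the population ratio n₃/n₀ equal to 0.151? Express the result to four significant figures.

5.290 ε

n₃/n₀ = exp[−(E₃−E₀)/kT] = 0.151.
⇒ (E₃−E₀)/kT = ln(1/0.151) = ln(6.62252) = 1.89048.
kT = 10ε / 1.89048 = 5.290 ε.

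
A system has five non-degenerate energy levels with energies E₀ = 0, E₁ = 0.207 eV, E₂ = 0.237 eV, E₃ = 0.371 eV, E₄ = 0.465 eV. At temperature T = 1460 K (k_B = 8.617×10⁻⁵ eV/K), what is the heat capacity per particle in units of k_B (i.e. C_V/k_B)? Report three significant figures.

k_BT = 8.617×10⁻⁵ × 1460 K = 0.12581 eV.
Eᵢ/kT = 0, 1.6453, 1.8838, 2.9489, 3.6960.
Z = Σ e^(−Eᵢ/kT) = e^(−0) + e^(−1.6453) + e^(−1.8838) + e^(−2.9489) + e^(−3.6960) = 1.0000 + 0.19295 + 0.15201 + 0.052397 + 0.024823 = 1.4222.
⟨E⟩ = 0.075200 eV, ⟨E²⟩ = 0.020662 eV².
C_V/k_B = (⟨E²⟩ − ⟨E⟩²)/(kT)² = (0.020662 − 0.0056550)/0.015828 = 0.948.

0.948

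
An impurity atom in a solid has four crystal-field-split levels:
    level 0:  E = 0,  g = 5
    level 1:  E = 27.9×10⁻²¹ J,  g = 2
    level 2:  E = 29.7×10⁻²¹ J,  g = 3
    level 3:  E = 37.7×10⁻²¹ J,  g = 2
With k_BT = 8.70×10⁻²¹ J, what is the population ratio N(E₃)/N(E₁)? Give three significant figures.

n₃/n₁ = (g₃/g₁) exp[−(E₃−E₁)/kT] = (2/2) × exp(−(9.8 ×10⁻²¹ J)/(8.70 ×10⁻²¹ J)) = (2/2) × exp(-1.1264) = 0.324.

0.324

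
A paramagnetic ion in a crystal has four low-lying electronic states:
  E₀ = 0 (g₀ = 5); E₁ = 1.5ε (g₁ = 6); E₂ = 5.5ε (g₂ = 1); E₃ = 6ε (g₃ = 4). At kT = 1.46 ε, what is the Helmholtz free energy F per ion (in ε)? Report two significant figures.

Eᵢ/kT = 0, 1.027, 3.767, 4.110.
Z = Σ gᵢe^(−Eᵢ/kT) = 5·e^(−0) + 6·e^(−1.027) + 1·e^(−3.767) + 4·e^(−4.110) = 5.000 + 2.148 + 0.02312 + 0.06563 = 7.237.
F = −kT ln Z = −1.46 × ln(7.237) = −1.46 × 1.979 = -2.9 ε.

-2.9 ε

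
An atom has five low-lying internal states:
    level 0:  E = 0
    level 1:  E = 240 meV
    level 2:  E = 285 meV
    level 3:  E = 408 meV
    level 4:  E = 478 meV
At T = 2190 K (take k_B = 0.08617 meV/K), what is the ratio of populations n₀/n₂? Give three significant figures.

4.53

k_BT = 0.08617 × 2190 K = 188.71 meV.
n₀/n₂ = exp[−(E₀−E₂)/kT] = exp(−(-285 meV)/(188.71 meV)) = exp(1.5103) = 4.53.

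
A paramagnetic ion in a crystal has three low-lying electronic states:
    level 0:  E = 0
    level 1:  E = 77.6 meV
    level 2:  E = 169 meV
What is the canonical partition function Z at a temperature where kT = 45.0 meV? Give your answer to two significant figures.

Z = 1.2

Eᵢ/kT = 0, 1.724, 3.756.
Z = Σ e^(−Eᵢ/kT) = e^(−0) + e^(−1.724) + e^(−3.756) = 1.000 + 0.1784 + 0.02338 = 1.202.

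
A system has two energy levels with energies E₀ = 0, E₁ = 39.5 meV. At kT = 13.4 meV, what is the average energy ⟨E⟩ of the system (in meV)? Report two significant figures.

Eᵢ/kT = 0, 2.948.
Z = Σ e^(−Eᵢ/kT) = e^(−0) + e^(−2.948) = 1.000 + 0.05244 = 1.052.
⟨E⟩ = Σ Eᵢ e^(−Eᵢ/kT) / Z = (0·1.000 + 39.5·0.05244) / 1.052 = 2.0 meV.

2.0 meV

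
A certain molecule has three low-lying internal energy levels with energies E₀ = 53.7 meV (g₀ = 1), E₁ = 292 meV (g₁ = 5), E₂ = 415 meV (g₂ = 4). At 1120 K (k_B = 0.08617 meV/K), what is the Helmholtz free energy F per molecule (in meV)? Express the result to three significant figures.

k_BT = 0.08617 × 1120 K = 96.510 meV.
Eᵢ/kT = 0.55642, 3.0256, 4.3001.
Z = Σ gᵢe^(−Eᵢ/kT) = 1·e^(−0.55642) + 5·e^(−3.0256) + 4·e^(−4.3001) = 0.57326 + 0.24264 + 0.054269 = 0.87017.
F = −kT ln Z = −96.510 × ln(0.87017) = −96.510 × -0.13907 = 13.4 meV.

13.4 meV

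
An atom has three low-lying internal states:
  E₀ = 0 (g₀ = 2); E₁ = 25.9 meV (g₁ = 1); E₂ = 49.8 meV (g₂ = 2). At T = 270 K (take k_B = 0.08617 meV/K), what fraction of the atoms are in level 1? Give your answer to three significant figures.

k_BT = 0.08617 × 270 K = 23.266 meV.
Eᵢ/kT = 0, 1.1132, 2.1405.
Z = Σ gᵢe^(−Eᵢ/kT) = 2·e^(−0) + 1·e^(−1.1132) + 2·e^(−2.1405) = 2.0000 + 0.32851 + 0.23519 = 2.5637.
P₁ = g₁ e^(−E₁/kT) / Z = 0.32851/2.5637 = 0.128.

0.128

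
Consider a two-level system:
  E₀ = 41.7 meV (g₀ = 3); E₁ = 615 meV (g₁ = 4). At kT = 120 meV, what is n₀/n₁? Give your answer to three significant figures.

n₀/n₁ = (g₀/g₁) exp[−(E₀−E₁)/kT] = (3/4) × exp(−(-573.3 meV)/(120 meV)) = (3/4) × exp(4.7775) = 89.1.

89.1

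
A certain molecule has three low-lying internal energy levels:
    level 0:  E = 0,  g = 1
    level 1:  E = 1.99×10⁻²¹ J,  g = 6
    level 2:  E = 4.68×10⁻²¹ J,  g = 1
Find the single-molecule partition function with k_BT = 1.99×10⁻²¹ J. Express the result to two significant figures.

Z = 3.3

Eᵢ/kT = 0, 1.000, 2.352.
Z = Σ gᵢe^(−Eᵢ/kT) = 1·e^(−0) + 6·e^(−1.000) + 1·e^(−2.352) = 1.000 + 2.207 + 0.09518 = 3.302.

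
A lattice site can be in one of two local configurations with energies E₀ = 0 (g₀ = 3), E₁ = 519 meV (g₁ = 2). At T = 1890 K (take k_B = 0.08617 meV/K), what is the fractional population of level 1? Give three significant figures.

k_BT = 0.08617 × 1890 K = 162.86 meV.
Eᵢ/kT = 0, 3.1868.
Z = Σ gᵢe^(−Eᵢ/kT) = 3·e^(−0) + 2·e^(−3.1868) = 3.0000 + 0.082608 = 3.0826.
P₁ = g₁ e^(−E₁/kT) / Z = 0.082608/3.0826 = 0.0268.

0.0268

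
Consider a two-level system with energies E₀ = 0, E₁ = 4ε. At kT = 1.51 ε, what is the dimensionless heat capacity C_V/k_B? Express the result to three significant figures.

0.433

Eᵢ/kT = 0, 2.6490.
Z = Σ e^(−Eᵢ/kT) = e^(−0) + e^(−2.6490) = 1.0000 + 0.070722 = 1.0707.
⟨E⟩ = 0.26421 ε, ⟨E²⟩ = 1.0568 ε².
C_V/k_B = (⟨E²⟩ − ⟨E⟩²)/(kT)² = (1.0568 − 0.069807)/2.2801 = 0.433.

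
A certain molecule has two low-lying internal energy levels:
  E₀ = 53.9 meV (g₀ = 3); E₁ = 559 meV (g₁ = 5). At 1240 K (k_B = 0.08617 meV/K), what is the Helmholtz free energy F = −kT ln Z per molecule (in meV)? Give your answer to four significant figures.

k_BT = 0.08617 × 1240 K = 106.851 meV.
Eᵢ/kT = 0.504441, 5.23158.
Z = Σ gᵢe^(−Eᵢ/kT) = 3·e^(−0.504441) + 5·e^(−5.23158) = 1.81153 + 0.0267254 = 1.83826.
F = −kT ln Z = −106.851 × ln(1.83826) = −106.851 × 0.608819 = -65.05 meV.

-65.05 meV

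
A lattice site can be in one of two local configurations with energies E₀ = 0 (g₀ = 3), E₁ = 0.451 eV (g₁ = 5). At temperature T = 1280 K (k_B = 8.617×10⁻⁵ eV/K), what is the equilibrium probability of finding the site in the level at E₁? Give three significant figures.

k_BT = 8.617×10⁻⁵ × 1280 K = 0.11030 eV.
Eᵢ/kT = 0, 4.0888.
Z = Σ gᵢe^(−Eᵢ/kT) = 3·e^(−0) + 5·e^(−4.0888) = 3.0000 + 0.083797 = 3.0838.
P₁ = g₁ e^(−E₁/kT) / Z = 0.083797/3.0838 = 0.0272.

0.0272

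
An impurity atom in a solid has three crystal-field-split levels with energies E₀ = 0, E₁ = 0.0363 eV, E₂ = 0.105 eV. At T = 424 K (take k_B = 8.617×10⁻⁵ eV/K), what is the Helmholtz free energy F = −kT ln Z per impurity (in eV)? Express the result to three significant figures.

-0.0130 eV

k_BT = 8.617×10⁻⁵ × 424 K = 0.036536 eV.
Eᵢ/kT = 0, 0.99354, 2.8739.
Z = Σ e^(−Eᵢ/kT) = e^(−0) + e^(−0.99354) + e^(−2.8739) = 1.0000 + 0.37026 + 0.056478 = 1.4267.
F = −kT ln Z = −0.036536 × ln(1.4267) = −0.036536 × 0.35536 = -0.0130 eV.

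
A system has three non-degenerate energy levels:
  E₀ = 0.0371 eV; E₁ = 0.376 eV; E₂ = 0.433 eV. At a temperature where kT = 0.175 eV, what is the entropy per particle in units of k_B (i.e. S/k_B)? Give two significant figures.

0.63

Eᵢ/kT = 0.2120, 2.149, 2.474.
Z = Σ e^(−Eᵢ/kT) = e^(−0.2120) + e^(−2.149) + e^(−2.474) = 0.8090 + 0.1166 + 0.08425 = 1.010.
⟨E⟩ = Σ EᵢPᵢ = 0.1092 eV.
S/k_B = ln Z + ⟨E⟩/kT = ln(1.010) + 0.1092/0.175 = 0.009950 + 0.6240 = 0.63.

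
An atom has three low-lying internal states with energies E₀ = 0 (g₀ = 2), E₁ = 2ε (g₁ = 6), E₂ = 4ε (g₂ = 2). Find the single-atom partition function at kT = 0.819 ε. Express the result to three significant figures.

Eᵢ/kT = 0, 2.4420, 4.8840.
Z = Σ gᵢe^(−Eᵢ/kT) = 2·e^(−0) + 6·e^(−2.4420) + 2·e^(−4.8840) = 2.0000 + 0.52192 + 0.015133 = 2.5371.

Z = 2.54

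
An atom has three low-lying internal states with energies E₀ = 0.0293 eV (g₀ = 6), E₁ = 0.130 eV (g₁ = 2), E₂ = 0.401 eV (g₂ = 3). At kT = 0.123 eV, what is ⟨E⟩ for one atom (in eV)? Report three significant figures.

Eᵢ/kT = 0.23821, 1.0569, 3.2602.
Z = Σ gᵢe^(−Eᵢ/kT) = 6·e^(−0.23821) + 2·e^(−1.0569) + 3·e^(−3.2602) = 4.7282 + 0.69506 + 0.11514 = 5.5384.
⟨E⟩ = Σ Eᵢ gᵢe^(−Eᵢ/kT) / Z = (0.0293·4.7282 + 0.130·0.69506 + 0.401·0.11514) / 5.5384 = 0.0497 eV.

0.0497 eV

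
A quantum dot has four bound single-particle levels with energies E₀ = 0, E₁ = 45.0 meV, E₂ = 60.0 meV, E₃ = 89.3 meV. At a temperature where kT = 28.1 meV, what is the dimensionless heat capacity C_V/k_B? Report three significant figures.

0.815

Eᵢ/kT = 0, 1.6014, 2.1352, 3.1779.
Z = Σ e^(−Eᵢ/kT) = e^(−0) + e^(−1.6014) + e^(−2.1352) + e^(−3.1779) = 1.0000 + 0.20161 + 0.11822 + 0.041673 = 1.3615.
⟨E⟩ = 14.607 meV, ⟨E²⟩ = 856.54 meV².
C_V/k_B = (⟨E²⟩ − ⟨E⟩²)/(kT)² = (856.54 − 213.36)/789.61 = 0.815.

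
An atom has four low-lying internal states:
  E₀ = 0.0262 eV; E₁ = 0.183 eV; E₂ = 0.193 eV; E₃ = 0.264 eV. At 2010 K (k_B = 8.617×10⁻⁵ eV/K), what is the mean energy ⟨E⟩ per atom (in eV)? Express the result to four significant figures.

0.1181 eV

k_BT = 8.617×10⁻⁵ × 2010 K = 0.173202 eV.
Eᵢ/kT = 0.151268, 1.05657, 1.11431, 1.52423.
Z = Σ e^(−Eᵢ/kT) = e^(−0.151268) + e^(−1.05657) + e^(−1.11431) + e^(−1.52423) = 0.859617 + 0.347646 + 0.328142 + 0.217789 = 1.75319.
⟨E⟩ = Σ Eᵢ e^(−Eᵢ/kT) / Z = (0.0262·0.859617 + 0.183·0.347646 + 0.193·0.328142 + 0.264·0.217789) / 1.75319 = 0.1181 eV.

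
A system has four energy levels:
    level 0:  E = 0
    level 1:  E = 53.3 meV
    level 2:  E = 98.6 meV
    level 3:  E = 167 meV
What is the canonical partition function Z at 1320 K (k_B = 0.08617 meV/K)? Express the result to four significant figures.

Z = 2.276

k_BT = 0.08617 × 1320 K = 113.744 meV.
Eᵢ/kT = 0, 0.468596, 0.866859, 1.46821.
Z = Σ e^(−Eᵢ/kT) = e^(−0) + e^(−0.468596) + e^(−0.866859) + e^(−1.46821) = 1.00000 + 0.625880 + 0.420270 + 0.230337 = 2.27649.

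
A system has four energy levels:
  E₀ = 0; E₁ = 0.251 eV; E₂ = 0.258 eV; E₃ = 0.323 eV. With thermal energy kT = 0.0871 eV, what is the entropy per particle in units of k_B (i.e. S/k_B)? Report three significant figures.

0.482

Eᵢ/kT = 0, 2.8817, 2.9621, 3.7084.
Z = Σ e^(−Eᵢ/kT) = e^(−0) + e^(−2.8817) + e^(−2.9621) + e^(−3.7084) = 1.0000 + 0.056039 + 0.051710 + 0.024517 = 1.1323.
⟨E⟩ = Σ EᵢPᵢ = 0.031198 eV.
S/k_B = ln Z + ⟨E⟩/kT = ln(1.1323) + 0.031198/0.0871 = 0.12425 + 0.35819 = 0.482.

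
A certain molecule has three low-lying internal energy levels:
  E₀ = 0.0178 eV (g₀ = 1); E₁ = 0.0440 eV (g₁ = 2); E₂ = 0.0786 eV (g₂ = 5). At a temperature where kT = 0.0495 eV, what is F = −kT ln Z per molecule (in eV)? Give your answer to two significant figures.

Eᵢ/kT = 0.3596, 0.8889, 1.588.
Z = Σ gᵢe^(−Eᵢ/kT) = 1·e^(−0.3596) + 2·e^(−0.8889) + 5·e^(−1.588) = 0.6980 + 0.8222 + 1.022 = 2.542.
F = −kT ln Z = −0.0495 × ln(2.542) = −0.0495 × 0.9330 = -0.046 eV.

-0.046 eV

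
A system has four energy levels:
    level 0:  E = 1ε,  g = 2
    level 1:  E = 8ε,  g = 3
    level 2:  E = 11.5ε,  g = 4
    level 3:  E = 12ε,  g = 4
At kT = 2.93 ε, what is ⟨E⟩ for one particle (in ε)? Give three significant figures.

2.66 ε

Eᵢ/kT = 0.34130, 2.7304, 3.9249, 4.0956.
Z = Σ gᵢe^(−Eᵢ/kT) = 2·e^(−0.34130) + 3·e^(−2.7304) + 4·e^(−3.9249) + 4·e^(−4.0956) = 1.4217 + 0.19558 + 0.078976 + 0.066583 = 1.7628.
⟨E⟩ = Σ Eᵢ gᵢe^(−Eᵢ/kT) / Z = (1·1.4217 + 8·0.19558 + 11.5·0.078976 + 12·0.066583) / 1.7628 = 2.66 ε.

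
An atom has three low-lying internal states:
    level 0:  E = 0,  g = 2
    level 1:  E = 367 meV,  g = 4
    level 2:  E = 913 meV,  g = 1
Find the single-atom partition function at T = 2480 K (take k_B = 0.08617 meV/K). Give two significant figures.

Z = 2.7

k_BT = 0.08617 × 2480 K = 213.7 meV.
Eᵢ/kT = 0, 1.717, 4.272.
Z = Σ gᵢe^(−Eᵢ/kT) = 2·e^(−0) + 4·e^(−1.717) + 1·e^(−4.272) = 2.000 + 0.7184 + 0.01395 = 2.732.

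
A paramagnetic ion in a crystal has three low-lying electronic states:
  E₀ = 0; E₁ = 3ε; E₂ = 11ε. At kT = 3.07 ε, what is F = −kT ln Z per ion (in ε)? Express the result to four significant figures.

Eᵢ/kT = 0, 0.977199, 3.58306.
Z = Σ e^(−Eᵢ/kT) = e^(−0) + e^(−0.977199) + e^(−3.58306) = 1.00000 + 0.376364 + 0.0277905 = 1.40415.
F = −kT ln Z = −3.07 × ln(1.40415) = −3.07 × 0.339432 = -1.042 ε.

-1.042 ε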